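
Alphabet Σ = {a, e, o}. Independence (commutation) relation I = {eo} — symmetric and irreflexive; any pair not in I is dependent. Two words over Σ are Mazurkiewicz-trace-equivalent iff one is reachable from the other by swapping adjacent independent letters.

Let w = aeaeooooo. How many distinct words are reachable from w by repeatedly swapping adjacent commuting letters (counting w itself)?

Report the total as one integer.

6

#0=a has no predecessor
#1=e depends on [0:a]
#2=a depends on [1:e]
#3=e depends on [2:a]
#4=o depends on [2:a]
#5=o depends on [4:o]
#6=o depends on [5:o]
#7=o depends on [6:o]
#8=o depends on [7:o]
sources: [0:a]
N(rest) = Σ N(rest − s) over sources s of rest; N(one piece) = 1:
  size 1 → [3]=1  [8]=1
  size 2 → [3,8]=2  [7,8]=1
  size 3 → [3,7,8]=3  [6,7,8]=1
  size 4 → [3,6,7,8]=4  [5,6,7,8]=1
  size 5 → [3,5,6,7,8]=5  [4,5,6,7,8]=1
  size 6 → [3,4,5,6,7,8]=6
  size 7 → [2,3,4,5,6,7,8]=6
  first=0(a) contributes 6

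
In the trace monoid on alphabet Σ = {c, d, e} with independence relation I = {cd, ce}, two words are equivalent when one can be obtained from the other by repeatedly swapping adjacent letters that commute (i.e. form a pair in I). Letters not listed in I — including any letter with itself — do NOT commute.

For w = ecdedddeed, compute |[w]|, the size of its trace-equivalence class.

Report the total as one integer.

drop 0:e onto floor
drop 1:c onto floor
drop 2:d onto {0:e}
drop 3:e onto {2:d}
drop 4:d onto {3:e}
drop 5:d onto {4:d}
drop 6:d onto {5:d}
drop 7:e onto {6:d}
drop 8:e onto {7:e}
drop 9:d onto {8:e}
ground layer = {0:e, 1:c}
drop-orders for the pieces not yet dropped (sum over which currently-grounded one goes next):
  1 to go: {1} 1  {9} 1
  2 to go: {1,9} 2  {8,9} 1
  3 to go: {1,8,9} 3  {7,8,9} 1
  4 to go: {1,7,8,9} 4  {6,7,8,9} 1
  5 to go: {1,6,7,8,9} 5  {5,6,7,8,9} 1
  6 to go: {1,5,6,7,8,9} 6  {4,5,6,7,8,9} 1
  7 to go: {1,4,5,6,7,8,9} 7  {3,4,5,6,7,8,9} 1
  8 to go: {1,3,4,5,6,7,8,9} 8  {2,3,4,5,6,7,8,9} 1
  if 0:e drops first: 9 orders
  if 1:c drops first: 1 orders
heap linearizations: 10

10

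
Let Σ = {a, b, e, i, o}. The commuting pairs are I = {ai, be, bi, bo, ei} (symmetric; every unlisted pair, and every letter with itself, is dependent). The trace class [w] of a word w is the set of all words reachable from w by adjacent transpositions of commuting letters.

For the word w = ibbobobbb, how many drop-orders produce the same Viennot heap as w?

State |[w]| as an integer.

84

#0=i has no predecessor
#1=b has no predecessor
#2=b depends on [1:b]
#3=o depends on [0:i]
#4=b depends on [2:b]
#5=o depends on [3:o]
#6=b depends on [4:b]
#7=b depends on [6:b]
#8=b depends on [7:b]
sources: [0:i, 1:b]
N(rest) = Σ N(rest − s) over sources s of rest; N(one piece) = 1:
  size 1 → [5]=1  [8]=1
  size 2 → [3,5]=1  [5,8]=2  [7,8]=1
  size 3 → [0,3,5]=1  [3,5,8]=3  [5,7,8]=3  [6,7,8]=1
  size 4 → [0,3,5,8]=4  [3,5,7,8]=6  [4,6,7,8]=1  [5,6,7,8]=4
  size 5 → [0,3,5,7,8]=10  [2,4,6,7,8]=1  [3,5,6,7,8]=10  [4,5,6,7,8]=5
  size 6 → [0,3,5,6,7,8]=20  [1,2,4,6,7,8]=1  [2,4,5,6,7,8]=6  [3,4,5,6,7,8]=15
  size 7 → [0,3,4,5,6,7,8]=35  [1,2,4,5,6,7,8]=7  [2,3,4,5,6,7,8]=21
  first=0(i) contributes 28
  first=1(b) contributes 56
|[w]| = 84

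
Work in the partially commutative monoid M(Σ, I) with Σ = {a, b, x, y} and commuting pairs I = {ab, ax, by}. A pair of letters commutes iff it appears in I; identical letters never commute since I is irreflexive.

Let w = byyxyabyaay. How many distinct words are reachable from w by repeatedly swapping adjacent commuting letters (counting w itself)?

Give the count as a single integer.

piece 0:b — minimal
piece 1:y — minimal
piece 2:y rests on {1:y}
piece 3:x rests on {0:b, 2:y}
piece 4:y rests on {3:x}
piece 5:a rests on {4:y}
piece 6:b rests on {3:x}
piece 7:y rests on {5:a}
piece 8:a rests on {7:y}
piece 9:a rests on {8:a}
piece 10:y rests on {9:a}
minimal pieces: {0:b, 1:y}
ways to finish when only these pieces remain (= sum over removing one remaining piece with nothing left below it):
  1 left: {6}→1  {10}→1
  2 left: {6,10}→2  {9,10}→1
  3 left: {6,9,10}→3  {8,9,10}→1
  4 left: {6,8,9,10}→4  {7,8,9,10}→1
  5 left: {5,7,8,9,10}→1  {6,7,8,9,10}→5
  6 left: {4,5,7,8,9,10}→1  {5,6,7,8,9,10}→6
  7 left: {4,5,6,7,8,9,10}→7
  8 left: {3,4,5,6,7,8,9,10}→7
  9 left: {0,3,4,5,6,7,8,9,10}→7  {2,3,4,5,6,7,8,9,10}→7
  placing 0:b first → 7 extensions
  placing 1:y first → 14 extensions
total linear extensions = 21

21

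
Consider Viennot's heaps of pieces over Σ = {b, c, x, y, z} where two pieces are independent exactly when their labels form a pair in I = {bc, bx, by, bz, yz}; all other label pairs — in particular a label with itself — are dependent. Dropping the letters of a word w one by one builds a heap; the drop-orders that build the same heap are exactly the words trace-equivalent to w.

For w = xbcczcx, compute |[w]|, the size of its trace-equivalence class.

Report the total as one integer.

7

drop 0:x onto floor
drop 1:b onto floor
drop 2:c onto {0:x}
drop 3:c onto {2:c}
drop 4:z onto {3:c}
drop 5:c onto {4:z}
drop 6:x onto {5:c}
ground layer = {0:x, 1:b}
drop-orders for the pieces not yet dropped (sum over which currently-grounded one goes next):
  1 to go: {1} 1  {6} 1
  2 to go: {1,6} 2  {5,6} 1
  3 to go: {1,5,6} 3  {4,5,6} 1
  4 to go: {1,4,5,6} 4  {3,4,5,6} 1
  5 to go: {1,3,4,5,6} 5  {2,3,4,5,6} 1
  if 0:x drops first: 6 orders
  if 1:b drops first: 1 orders
heap linearizations: 7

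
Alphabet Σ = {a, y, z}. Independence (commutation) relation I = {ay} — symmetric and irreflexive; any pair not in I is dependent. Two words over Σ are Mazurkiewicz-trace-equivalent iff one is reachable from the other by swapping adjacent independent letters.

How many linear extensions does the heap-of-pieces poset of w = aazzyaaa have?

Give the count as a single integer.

piece 0:a — minimal
piece 1:a rests on {0:a}
piece 2:z rests on {1:a}
piece 3:z rests on {2:z}
piece 4:y rests on {3:z}
piece 5:a rests on {3:z}
piece 6:a rests on {5:a}
piece 7:a rests on {6:a}
minimal pieces: {0:a}
ways to finish when only these pieces remain (= sum over removing one remaining piece with nothing left below it):
  1 left: {4}→1  {7}→1
  2 left: {4,7}→2  {6,7}→1
  3 left: {4,6,7}→3  {5,6,7}→1
  4 left: {4,5,6,7}→4
  5 left: {3,4,5,6,7}→4
  6 left: {2,3,4,5,6,7}→4
  placing 0:a first → 4 extensions

4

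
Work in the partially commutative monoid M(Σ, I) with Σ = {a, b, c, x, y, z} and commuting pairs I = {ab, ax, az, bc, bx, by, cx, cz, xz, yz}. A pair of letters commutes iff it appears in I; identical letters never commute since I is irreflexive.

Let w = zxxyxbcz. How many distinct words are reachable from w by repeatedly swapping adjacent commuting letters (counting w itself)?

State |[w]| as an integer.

drop 0:z onto floor
drop 1:x onto floor
drop 2:x onto {1:x}
drop 3:y onto {2:x}
drop 4:x onto {3:y}
drop 5:b onto {0:z}
drop 6:c onto {3:y}
drop 7:z onto {5:b}
ground layer = {0:z, 1:x}
drop-orders for the pieces not yet dropped (sum over which currently-grounded one goes next):
  1 to go: {4} 1  {6} 1  {7} 1
  2 to go: {4,6} 2  {4,7} 2  {5,7} 1  {6,7} 2
  3 to go: {0,5,7} 1  {3,4,6} 2  {4,5,7} 3  {4,6,7} 6  {5,6,7} 3
  4 to go: {0,4,5,7} 4  {0,5,6,7} 4  {2,3,4,6} 2  {3,4,6,7} 8  {4,5,6,7} 12
  5 to go: {0,4,5,6,7} 20  {1,2,3,4,6} 2  {2,3,4,6,7} 10  {3,4,5,6,7} 20
  6 to go: {0,3,4,5,6,7} 40  {1,2,3,4,6,7} 12  {2,3,4,5,6,7} 30
  if 0:z drops first: 42 orders
  if 1:x drops first: 70 orders
heap linearizations: 112

112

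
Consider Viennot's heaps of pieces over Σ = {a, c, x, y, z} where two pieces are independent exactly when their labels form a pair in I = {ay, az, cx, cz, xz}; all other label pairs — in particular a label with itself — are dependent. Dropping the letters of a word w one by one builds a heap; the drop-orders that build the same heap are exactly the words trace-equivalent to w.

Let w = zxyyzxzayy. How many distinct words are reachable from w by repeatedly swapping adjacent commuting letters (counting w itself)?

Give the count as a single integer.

24

0(z) covers ∅
1(x) covers ∅
2(y) covers 0:z, 1:x
3(y) covers 2:y
4(z) covers 3:y
5(x) covers 3:y
6(z) covers 4:z
7(a) covers 5:x
8(y) covers 5:x, 6:z
9(y) covers 8:y
floor of heap: 0:z, 1:x
completions by unplaced set U, small U first (add the entries for U minus each lowest piece of U):
  |U|=1: {7}:1  {9}:1
  |U|=2: {7,9}:2  {8,9}:1
  |U|=3: {6,8,9}:1  {7,8,9}:3
  |U|=4: {4,6,8,9}:1  {5,7,8,9}:3  {6,7,8,9}:4
  |U|=5: {4,6,7,8,9}:5  {5,6,7,8,9}:7
  |U|=6: {4,5,6,7,8,9}:12
  |U|=7: {3,4,5,6,7,8,9}:12
  |U|=8: {2,3,4,5,6,7,8,9}:12
  start at 0(z): 12
  start at 1(x): 12
sum over floor = 24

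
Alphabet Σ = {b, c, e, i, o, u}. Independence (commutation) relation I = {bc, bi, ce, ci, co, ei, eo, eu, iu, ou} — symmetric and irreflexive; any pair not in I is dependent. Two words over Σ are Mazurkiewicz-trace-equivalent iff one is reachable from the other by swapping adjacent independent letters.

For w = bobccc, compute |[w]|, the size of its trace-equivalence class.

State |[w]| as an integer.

drop 0:b onto floor
drop 1:o onto {0:b}
drop 2:b onto {1:o}
drop 3:c onto floor
drop 4:c onto {3:c}
drop 5:c onto {4:c}
ground layer = {0:b, 3:c}
drop-orders for the pieces not yet dropped (sum over which currently-grounded one goes next):
  1 to go: {2} 1  {5} 1
  2 to go: {1,2} 1  {2,5} 2  {4,5} 1
  3 to go: {0,1,2} 1  {1,2,5} 3  {2,4,5} 3  {3,4,5} 1
  4 to go: {0,1,2,5} 4  {1,2,4,5} 6  {2,3,4,5} 4
  if 0:b drops first: 10 orders
  if 3:c drops first: 10 orders
heap linearizations: 20

20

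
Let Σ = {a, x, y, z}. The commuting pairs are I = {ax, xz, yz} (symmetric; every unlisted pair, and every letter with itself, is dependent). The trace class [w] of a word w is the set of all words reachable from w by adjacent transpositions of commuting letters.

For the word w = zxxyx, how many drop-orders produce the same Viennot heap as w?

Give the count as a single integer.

5

0(z) covers ∅
1(x) covers ∅
2(x) covers 1:x
3(y) covers 2:x
4(x) covers 3:y
floor of heap: 0:z, 1:x
completions by unplaced set U, small U first (add the entries for U minus each lowest piece of U):
  |U|=1: {0}:1  {4}:1
  |U|=2: {0,4}:2  {3,4}:1
  |U|=3: {0,3,4}:3  {2,3,4}:1
  start at 0(z): 1
  start at 1(x): 4
sum over floor = 5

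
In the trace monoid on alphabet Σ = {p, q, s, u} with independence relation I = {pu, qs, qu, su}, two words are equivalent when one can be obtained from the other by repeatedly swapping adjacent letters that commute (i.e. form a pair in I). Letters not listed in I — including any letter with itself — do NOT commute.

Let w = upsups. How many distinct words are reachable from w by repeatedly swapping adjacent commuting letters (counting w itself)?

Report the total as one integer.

15

#0=u has no predecessor
#1=p has no predecessor
#2=s depends on [1:p]
#3=u depends on [0:u]
#4=p depends on [2:s]
#5=s depends on [4:p]
sources: [0:u, 1:p]
N(rest) = Σ N(rest − s) over sources s of rest; N(one piece) = 1:
  size 1 → [3]=1  [5]=1
  size 2 → [0,3]=1  [3,5]=2  [4,5]=1
  size 3 → [0,3,5]=3  [2,4,5]=1  [3,4,5]=3
  size 4 → [0,3,4,5]=6  [1,2,4,5]=1  [2,3,4,5]=4
  first=0(u) contributes 5
  first=1(p) contributes 10
|[w]| = 15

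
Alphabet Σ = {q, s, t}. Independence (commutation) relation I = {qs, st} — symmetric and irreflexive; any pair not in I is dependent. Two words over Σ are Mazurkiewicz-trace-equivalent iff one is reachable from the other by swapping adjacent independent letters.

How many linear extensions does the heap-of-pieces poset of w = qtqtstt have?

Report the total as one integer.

7

drop 0:q onto floor
drop 1:t onto {0:q}
drop 2:q onto {1:t}
drop 3:t onto {2:q}
drop 4:s onto floor
drop 5:t onto {3:t}
drop 6:t onto {5:t}
ground layer = {0:q, 4:s}
drop-orders for the pieces not yet dropped (sum over which currently-grounded one goes next):
  1 to go: {4} 1  {6} 1
  2 to go: {4,6} 2  {5,6} 1
  3 to go: {3,5,6} 1  {4,5,6} 3
  4 to go: {2,3,5,6} 1  {3,4,5,6} 4
  5 to go: {1,2,3,5,6} 1  {2,3,4,5,6} 5
  if 0:q drops first: 6 orders
  if 4:s drops first: 1 orders
heap linearizations: 7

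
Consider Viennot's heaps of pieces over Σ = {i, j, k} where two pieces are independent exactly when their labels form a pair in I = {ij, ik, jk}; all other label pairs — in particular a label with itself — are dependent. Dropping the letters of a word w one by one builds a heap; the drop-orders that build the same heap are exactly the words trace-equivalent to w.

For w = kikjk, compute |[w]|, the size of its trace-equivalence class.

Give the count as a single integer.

20

drop 0:k onto floor
drop 1:i onto floor
drop 2:k onto {0:k}
drop 3:j onto floor
drop 4:k onto {2:k}
ground layer = {0:k, 1:i, 3:j}
drop-orders for the pieces not yet dropped (sum over which currently-grounded one goes next):
  1 to go: {1} 1  {3} 1  {4} 1
  2 to go: {1,3} 2  {1,4} 2  {2,4} 1  {3,4} 2
  3 to go: {0,2,4} 1  {1,2,4} 3  {1,3,4} 6  {2,3,4} 3
  if 0:k drops first: 12 orders
  if 1:i drops first: 4 orders
  if 3:j drops first: 4 orders
heap linearizations: 20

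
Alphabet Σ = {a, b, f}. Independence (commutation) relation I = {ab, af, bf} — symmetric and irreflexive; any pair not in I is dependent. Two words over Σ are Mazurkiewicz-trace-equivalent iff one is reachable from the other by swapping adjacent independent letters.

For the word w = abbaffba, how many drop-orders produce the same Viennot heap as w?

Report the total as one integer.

560

0(a) covers ∅
1(b) covers ∅
2(b) covers 1:b
3(a) covers 0:a
4(f) covers ∅
5(f) covers 4:f
6(b) covers 2:b
7(a) covers 3:a
floor of heap: 0:a, 1:b, 4:f
completions by unplaced set U, small U first (add the entries for U minus each lowest piece of U):
  |U|=1: {5}:1  {6}:1  {7}:1
  |U|=2: {2,6}:1  {3,7}:1  {4,5}:1  {5,6}:2  {5,7}:2  {6,7}:2
  |U|=3: {0,3,7}:1  {1,2,6}:1  {2,5,6}:3  {2,6,7}:3  {3,5,7}:3  {3,6,7}:3  {4,5,6}:3  {4,5,7}:3  {5,6,7}:6
  |U|=4: {0,3,5,7}:4  {0,3,6,7}:4  {1,2,5,6}:4  {1,2,6,7}:4  {2,3,6,7}:6  {2,4,5,6}:6  {2,5,6,7}:12  {3,4,5,7}:6  {3,5,6,7}:12  {4,5,6,7}:12
  |U|=5: {0,2,3,6,7}:10  {0,3,4,5,7}:10  {0,3,5,6,7}:20  {1,2,3,6,7}:10  {1,2,4,5,6}:10  {1,2,5,6,7}:20  {2,3,5,6,7}:30  {2,4,5,6,7}:30  {3,4,5,6,7}:30
  |U|=6: {0,1,2,3,6,7}:20  {0,2,3,5,6,7}:60  {0,3,4,5,6,7}:60  {1,2,3,5,6,7}:60  {1,2,4,5,6,7}:60  {2,3,4,5,6,7}:90
  start at 0(a): 210
  start at 1(b): 210
  start at 4(f): 140
sum over floor = 560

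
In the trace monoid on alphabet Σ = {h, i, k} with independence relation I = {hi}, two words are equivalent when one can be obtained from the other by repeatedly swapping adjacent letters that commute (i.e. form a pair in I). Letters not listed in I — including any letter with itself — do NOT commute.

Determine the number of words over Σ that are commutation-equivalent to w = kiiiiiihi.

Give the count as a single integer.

8

#0=k has no predecessor
#1=i depends on [0:k]
#2=i depends on [1:i]
#3=i depends on [2:i]
#4=i depends on [3:i]
#5=i depends on [4:i]
#6=i depends on [5:i]
#7=h depends on [0:k]
#8=i depends on [6:i]
sources: [0:k]
N(rest) = Σ N(rest − s) over sources s of rest; N(one piece) = 1:
  size 1 → [7]=1  [8]=1
  size 2 → [6,8]=1  [7,8]=2
  size 3 → [5,6,8]=1  [6,7,8]=3
  size 4 → [4,5,6,8]=1  [5,6,7,8]=4
  size 5 → [3,4,5,6,8]=1  [4,5,6,7,8]=5
  size 6 → [2,3,4,5,6,8]=1  [3,4,5,6,7,8]=6
  size 7 → [1,2,3,4,5,6,8]=1  [2,3,4,5,6,7,8]=7
  first=0(k) contributes 8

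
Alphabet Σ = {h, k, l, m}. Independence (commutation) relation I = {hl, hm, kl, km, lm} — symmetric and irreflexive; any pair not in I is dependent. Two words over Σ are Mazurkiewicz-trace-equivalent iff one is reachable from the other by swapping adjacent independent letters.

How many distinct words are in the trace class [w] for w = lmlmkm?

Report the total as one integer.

drop 0:l onto floor
drop 1:m onto floor
drop 2:l onto {0:l}
drop 3:m onto {1:m}
drop 4:k onto floor
drop 5:m onto {3:m}
ground layer = {0:l, 1:m, 4:k}
drop-orders for the pieces not yet dropped (sum over which currently-grounded one goes next):
  1 to go: {2} 1  {4} 1  {5} 1
  2 to go: {0,2} 1  {2,4} 2  {2,5} 2  {3,5} 1  {4,5} 2
  3 to go: {0,2,4} 3  {0,2,5} 3  {1,3,5} 1  {2,3,5} 3  {2,4,5} 6  {3,4,5} 3
  4 to go: {0,2,3,5} 6  {0,2,4,5} 12  {1,2,3,5} 4  {1,3,4,5} 4  {2,3,4,5} 12
  if 0:l drops first: 20 orders
  if 1:m drops first: 30 orders
  if 4:k drops first: 10 orders
heap linearizations: 60

60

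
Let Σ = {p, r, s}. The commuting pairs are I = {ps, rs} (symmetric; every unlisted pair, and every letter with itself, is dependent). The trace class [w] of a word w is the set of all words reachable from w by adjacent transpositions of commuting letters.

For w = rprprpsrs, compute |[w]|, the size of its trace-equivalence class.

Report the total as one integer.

drop 0:r onto floor
drop 1:p onto {0:r}
drop 2:r onto {1:p}
drop 3:p onto {2:r}
drop 4:r onto {3:p}
drop 5:p onto {4:r}
drop 6:s onto floor
drop 7:r onto {5:p}
drop 8:s onto {6:s}
ground layer = {0:r, 6:s}
drop-orders for the pieces not yet dropped (sum over which currently-grounded one goes next):
  1 to go: {7} 1  {8} 1
  2 to go: {5,7} 1  {6,8} 1  {7,8} 2
  3 to go: {4,5,7} 1  {5,7,8} 3  {6,7,8} 3
  4 to go: {3,4,5,7} 1  {4,5,7,8} 4  {5,6,7,8} 6
  5 to go: {2,3,4,5,7} 1  {3,4,5,7,8} 5  {4,5,6,7,8} 10
  6 to go: {1,2,3,4,5,7} 1  {2,3,4,5,7,8} 6  {3,4,5,6,7,8} 15
  7 to go: {0,1,2,3,4,5,7} 1  {1,2,3,4,5,7,8} 7  {2,3,4,5,6,7,8} 21
  if 0:r drops first: 28 orders
  if 6:s drops first: 8 orders
heap linearizations: 36

36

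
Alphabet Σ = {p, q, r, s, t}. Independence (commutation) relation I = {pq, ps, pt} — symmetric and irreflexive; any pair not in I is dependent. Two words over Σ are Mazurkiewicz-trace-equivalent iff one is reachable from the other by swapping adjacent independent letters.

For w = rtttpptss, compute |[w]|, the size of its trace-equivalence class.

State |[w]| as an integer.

28

piece 0:r — minimal
piece 1:t rests on {0:r}
piece 2:t rests on {1:t}
piece 3:t rests on {2:t}
piece 4:p rests on {0:r}
piece 5:p rests on {4:p}
piece 6:t rests on {3:t}
piece 7:s rests on {6:t}
piece 8:s rests on {7:s}
minimal pieces: {0:r}
ways to finish when only these pieces remain (= sum over removing one remaining piece with nothing left below it):
  1 left: {5}→1  {8}→1
  2 left: {4,5}→1  {5,8}→2  {7,8}→1
  3 left: {4,5,8}→3  {5,7,8}→3  {6,7,8}→1
  4 left: {3,6,7,8}→1  {4,5,7,8}→6  {5,6,7,8}→4
  5 left: {2,3,6,7,8}→1  {3,5,6,7,8}→5  {4,5,6,7,8}→10
  6 left: {1,2,3,6,7,8}→1  {2,3,5,6,7,8}→6  {3,4,5,6,7,8}→15
  7 left: {1,2,3,5,6,7,8}→7  {2,3,4,5,6,7,8}→21
  placing 0:r first → 28 extensions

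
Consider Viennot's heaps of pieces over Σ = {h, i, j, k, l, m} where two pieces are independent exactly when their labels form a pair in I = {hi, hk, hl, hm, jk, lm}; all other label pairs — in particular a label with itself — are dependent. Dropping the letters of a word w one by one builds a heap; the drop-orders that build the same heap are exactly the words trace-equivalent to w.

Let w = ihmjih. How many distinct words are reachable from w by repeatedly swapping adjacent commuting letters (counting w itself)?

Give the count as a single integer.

drop 0:i onto floor
drop 1:h onto floor
drop 2:m onto {0:i}
drop 3:j onto {1:h, 2:m}
drop 4:i onto {3:j}
drop 5:h onto {3:j}
ground layer = {0:i, 1:h}
drop-orders for the pieces not yet dropped (sum over which currently-grounded one goes next):
  1 to go: {4} 1  {5} 1
  2 to go: {4,5} 2
  3 to go: {3,4,5} 2
  4 to go: {1,3,4,5} 2  {2,3,4,5} 2
  if 0:i drops first: 4 orders
  if 1:h drops first: 2 orders
heap linearizations: 6

6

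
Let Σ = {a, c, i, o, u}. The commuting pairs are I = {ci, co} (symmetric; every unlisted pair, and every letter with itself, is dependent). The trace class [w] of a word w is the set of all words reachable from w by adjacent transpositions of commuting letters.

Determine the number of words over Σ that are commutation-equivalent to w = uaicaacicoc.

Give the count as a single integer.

20

#0=u has no predecessor
#1=a depends on [0:u]
#2=i depends on [1:a]
#3=c depends on [1:a]
#4=a depends on [2:i, 3:c]
#5=a depends on [4:a]
#6=c depends on [5:a]
#7=i depends on [5:a]
#8=c depends on [6:c]
#9=o depends on [7:i]
#10=c depends on [8:c]
sources: [0:u]
N(rest) = Σ N(rest − s) over sources s of rest; N(one piece) = 1:
  size 1 → [9]=1  [10]=1
  size 2 → [7,9]=1  [8,10]=1  [9,10]=2
  size 3 → [6,8,10]=1  [7,9,10]=3  [8,9,10]=3
  size 4 → [6,8,9,10]=4  [7,8,9,10]=6
  size 5 → [6,7,8,9,10]=10
  size 6 → [5,6,7,8,9,10]=10
  size 7 → [4,5,6,7,8,9,10]=10
  size 8 → [2,4,5,6,7,8,9,10]=10  [3,4,5,6,7,8,9,10]=10
  size 9 → [2,3,4,5,6,7,8,9,10]=20
  first=0(u) contributes 20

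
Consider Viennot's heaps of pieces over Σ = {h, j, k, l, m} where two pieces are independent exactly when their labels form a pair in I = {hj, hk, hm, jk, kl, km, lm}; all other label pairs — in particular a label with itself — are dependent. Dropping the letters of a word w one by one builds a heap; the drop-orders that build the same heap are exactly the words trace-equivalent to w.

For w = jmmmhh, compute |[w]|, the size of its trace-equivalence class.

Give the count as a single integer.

15

#0=j has no predecessor
#1=m depends on [0:j]
#2=m depends on [1:m]
#3=m depends on [2:m]
#4=h has no predecessor
#5=h depends on [4:h]
sources: [0:j, 4:h]
N(rest) = Σ N(rest − s) over sources s of rest; N(one piece) = 1:
  size 1 → [3]=1  [5]=1
  size 2 → [2,3]=1  [3,5]=2  [4,5]=1
  size 3 → [1,2,3]=1  [2,3,5]=3  [3,4,5]=3
  size 4 → [0,1,2,3]=1  [1,2,3,5]=4  [2,3,4,5]=6
  first=0(j) contributes 10
  first=4(h) contributes 5
|[w]| = 15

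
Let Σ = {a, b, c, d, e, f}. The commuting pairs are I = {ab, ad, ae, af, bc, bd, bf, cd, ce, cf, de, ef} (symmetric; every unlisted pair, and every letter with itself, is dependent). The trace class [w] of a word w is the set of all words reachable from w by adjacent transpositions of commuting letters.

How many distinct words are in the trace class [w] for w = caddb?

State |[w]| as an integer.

30

#0=c has no predecessor
#1=a depends on [0:c]
#2=d has no predecessor
#3=d depends on [2:d]
#4=b has no predecessor
sources: [0:c, 2:d, 4:b]
N(rest) = Σ N(rest − s) over sources s of rest; N(one piece) = 1:
  size 1 → [1]=1  [3]=1  [4]=1
  size 2 → [0,1]=1  [1,3]=2  [1,4]=2  [2,3]=1  [3,4]=2
  size 3 → [0,1,3]=3  [0,1,4]=3  [1,2,3]=3  [1,3,4]=6  [2,3,4]=3
  first=0(c) contributes 12
  first=2(d) contributes 12
  first=4(b) contributes 6
|[w]| = 30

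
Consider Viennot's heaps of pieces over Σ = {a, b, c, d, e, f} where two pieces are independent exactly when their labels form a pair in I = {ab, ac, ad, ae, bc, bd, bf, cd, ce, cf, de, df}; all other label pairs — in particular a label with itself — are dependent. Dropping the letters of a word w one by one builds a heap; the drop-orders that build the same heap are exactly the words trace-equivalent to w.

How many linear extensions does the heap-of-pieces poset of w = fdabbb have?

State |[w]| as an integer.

drop 0:f onto floor
drop 1:d onto floor
drop 2:a onto {0:f}
drop 3:b onto floor
drop 4:b onto {3:b}
drop 5:b onto {4:b}
ground layer = {0:f, 1:d, 3:b}
drop-orders for the pieces not yet dropped (sum over which currently-grounded one goes next):
  1 to go: {1} 1  {2} 1  {5} 1
  2 to go: {0,2} 1  {1,2} 2  {1,5} 2  {2,5} 2  {4,5} 1
  3 to go: {0,1,2} 3  {0,2,5} 3  {1,2,5} 6  {1,4,5} 3  {2,4,5} 3  {3,4,5} 1
  4 to go: {0,1,2,5} 12  {0,2,4,5} 6  {1,2,4,5} 12  {1,3,4,5} 4  {2,3,4,5} 4
  if 0:f drops first: 20 orders
  if 1:d drops first: 10 orders
  if 3:b drops first: 30 orders
heap linearizations: 60

60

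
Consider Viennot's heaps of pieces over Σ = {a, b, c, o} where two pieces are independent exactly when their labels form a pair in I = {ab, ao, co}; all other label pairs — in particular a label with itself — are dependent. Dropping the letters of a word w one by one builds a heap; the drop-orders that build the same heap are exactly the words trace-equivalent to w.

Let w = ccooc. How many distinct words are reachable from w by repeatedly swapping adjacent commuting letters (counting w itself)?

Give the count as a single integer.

10

drop 0:c onto floor
drop 1:c onto {0:c}
drop 2:o onto floor
drop 3:o onto {2:o}
drop 4:c onto {1:c}
ground layer = {0:c, 2:o}
drop-orders for the pieces not yet dropped (sum over which currently-grounded one goes next):
  1 to go: {3} 1  {4} 1
  2 to go: {1,4} 1  {2,3} 1  {3,4} 2
  3 to go: {0,1,4} 1  {1,3,4} 3  {2,3,4} 3
  if 0:c drops first: 6 orders
  if 2:o drops first: 4 orders
heap linearizations: 10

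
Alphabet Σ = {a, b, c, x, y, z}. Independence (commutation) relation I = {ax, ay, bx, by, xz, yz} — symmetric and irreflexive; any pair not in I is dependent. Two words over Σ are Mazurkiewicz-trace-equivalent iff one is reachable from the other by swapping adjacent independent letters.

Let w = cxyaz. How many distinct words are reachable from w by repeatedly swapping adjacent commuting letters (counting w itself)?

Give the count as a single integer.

6

0(c) covers ∅
1(x) covers 0:c
2(y) covers 1:x
3(a) covers 0:c
4(z) covers 3:a
floor of heap: 0:c
completions by unplaced set U, small U first (add the entries for U minus each lowest piece of U):
  |U|=1: {2}:1  {4}:1
  |U|=2: {1,2}:1  {2,4}:2  {3,4}:1
  |U|=3: {1,2,4}:3  {2,3,4}:3
  start at 0(c): 6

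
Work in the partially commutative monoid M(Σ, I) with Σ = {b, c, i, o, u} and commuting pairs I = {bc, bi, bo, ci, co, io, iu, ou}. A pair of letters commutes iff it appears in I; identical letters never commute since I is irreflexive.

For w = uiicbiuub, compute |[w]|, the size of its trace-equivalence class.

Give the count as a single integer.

#0=u has no predecessor
#1=i has no predecessor
#2=i depends on [1:i]
#3=c depends on [0:u]
#4=b depends on [0:u]
#5=i depends on [2:i]
#6=u depends on [3:c, 4:b]
#7=u depends on [6:u]
#8=b depends on [7:u]
sources: [0:u, 1:i]
N(rest) = Σ N(rest − s) over sources s of rest; N(one piece) = 1:
  size 1 → [5]=1  [8]=1
  size 2 → [2,5]=1  [5,8]=2  [7,8]=1
  size 3 → [1,2,5]=1  [2,5,8]=3  [5,7,8]=3  [6,7,8]=1
  size 4 → [1,2,5,8]=4  [2,5,7,8]=6  [3,6,7,8]=1  [4,6,7,8]=1  [5,6,7,8]=4
  size 5 → [1,2,5,7,8]=10  [2,5,6,7,8]=10  [3,4,6,7,8]=2  [3,5,6,7,8]=5  [4,5,6,7,8]=5
  size 6 → [0,3,4,6,7,8]=2  [1,2,5,6,7,8]=20  [2,3,5,6,7,8]=15  [2,4,5,6,7,8]=15  [3,4,5,6,7,8]=12
  size 7 → [0,3,4,5,6,7,8]=14  [1,2,3,5,6,7,8]=35  [1,2,4,5,6,7,8]=35  [2,3,4,5,6,7,8]=42
  first=0(u) contributes 112
  first=1(i) contributes 56
|[w]| = 168

168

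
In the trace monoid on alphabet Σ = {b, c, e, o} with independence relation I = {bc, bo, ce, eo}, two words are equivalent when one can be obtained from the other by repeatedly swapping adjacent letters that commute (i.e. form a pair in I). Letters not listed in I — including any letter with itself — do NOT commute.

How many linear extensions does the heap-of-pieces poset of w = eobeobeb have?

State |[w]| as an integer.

0(e) covers ∅
1(o) covers ∅
2(b) covers 0:e
3(e) covers 2:b
4(o) covers 1:o
5(b) covers 3:e
6(e) covers 5:b
7(b) covers 6:e
floor of heap: 0:e, 1:o
completions by unplaced set U, small U first (add the entries for U minus each lowest piece of U):
  |U|=1: {4}:1  {7}:1
  |U|=2: {1,4}:1  {4,7}:2  {6,7}:1
  |U|=3: {1,4,7}:3  {4,6,7}:3  {5,6,7}:1
  |U|=4: {1,4,6,7}:6  {3,5,6,7}:1  {4,5,6,7}:4
  |U|=5: {1,4,5,6,7}:10  {2,3,5,6,7}:1  {3,4,5,6,7}:5
  |U|=6: {0,2,3,5,6,7}:1  {1,3,4,5,6,7}:15  {2,3,4,5,6,7}:6
  start at 0(e): 21
  start at 1(o): 7
sum over floor = 28

28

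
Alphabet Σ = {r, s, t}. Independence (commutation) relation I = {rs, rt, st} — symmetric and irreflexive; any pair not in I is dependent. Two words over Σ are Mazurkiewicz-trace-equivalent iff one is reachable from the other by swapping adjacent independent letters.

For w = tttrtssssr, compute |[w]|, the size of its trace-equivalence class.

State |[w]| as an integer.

3150

#0=t has no predecessor
#1=t depends on [0:t]
#2=t depends on [1:t]
#3=r has no predecessor
#4=t depends on [2:t]
#5=s has no predecessor
#6=s depends on [5:s]
#7=s depends on [6:s]
#8=s depends on [7:s]
#9=r depends on [3:r]
sources: [0:t, 3:r, 5:s]
N(rest) = Σ N(rest − s) over sources s of rest; N(one piece) = 1:
  size 1 → [4]=1  [8]=1  [9]=1
  size 2 → [2,4]=1  [3,9]=1  [4,8]=2  [4,9]=2  [7,8]=1  [8,9]=2
  size 3 → [1,2,4]=1  [2,4,8]=3  [2,4,9]=3  [3,4,9]=3  [3,8,9]=3  [4,7,8]=3  [4,8,9]=6  [6,7,8]=1  [7,8,9]=3
  size 4 → [0,1,2,4]=1  [1,2,4,8]=4  [1,2,4,9]=4  [2,3,4,9]=6  [2,4,7,8]=6  [2,4,8,9]=12  [3,4,8,9]=12  [3,7,8,9]=6  [4,6,7,8]=4  [4,7,8,9]=12  [5,6,7,8]=1  [6,7,8,9]=4
  size 5 → [0,1,2,4,8]=5  [0,1,2,4,9]=5  [1,2,3,4,9]=10  [1,2,4,7,8]=10  [1,2,4,8,9]=20  [2,3,4,8,9]=30  [2,4,6,7,8]=10  [2,4,7,8,9]=30  [3,4,7,8,9]=30  [3,6,7,8,9]=10  [4,5,6,7,8]=5  [4,6,7,8,9]=20  [5,6,7,8,9]=5
  size 6 → [0,1,2,3,4,9]=15  [0,1,2,4,7,8]=15  [0,1,2,4,8,9]=30  [1,2,3,4,8,9]=60  [1,2,4,6,7,8]=20  [1,2,4,7,8,9]=60  [2,3,4,7,8,9]=90  [2,4,5,6,7,8]=15  [2,4,6,7,8,9]=60  [3,4,6,7,8,9]=60  [3,5,6,7,8,9]=15  [4,5,6,7,8,9]=30
  size 7 → [0,1,2,3,4,8,9]=105  [0,1,2,4,6,7,8]=35  [0,1,2,4,7,8,9]=105  [1,2,3,4,7,8,9]=210  [1,2,4,5,6,7,8]=35  [1,2,4,6,7,8,9]=140  [2,3,4,6,7,8,9]=210  [2,4,5,6,7,8,9]=105  [3,4,5,6,7,8,9]=105
  size 8 → [0,1,2,3,4,7,8,9]=420  [0,1,2,4,5,6,7,8]=70  [0,1,2,4,6,7,8,9]=280  [1,2,3,4,6,7,8,9]=560  [1,2,4,5,6,7,8,9]=280  [2,3,4,5,6,7,8,9]=420
  first=0(t) contributes 1260
  first=3(r) contributes 630
  first=5(s) contributes 1260
|[w]| = 3150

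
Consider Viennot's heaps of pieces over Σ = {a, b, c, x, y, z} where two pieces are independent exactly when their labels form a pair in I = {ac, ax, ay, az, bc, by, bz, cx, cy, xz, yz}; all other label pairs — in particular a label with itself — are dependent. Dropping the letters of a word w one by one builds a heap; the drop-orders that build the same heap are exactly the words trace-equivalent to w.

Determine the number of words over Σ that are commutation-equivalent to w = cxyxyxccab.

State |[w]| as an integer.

drop 0:c onto floor
drop 1:x onto floor
drop 2:y onto {1:x}
drop 3:x onto {2:y}
drop 4:y onto {3:x}
drop 5:x onto {4:y}
drop 6:c onto {0:c}
drop 7:c onto {6:c}
drop 8:a onto floor
drop 9:b onto {5:x, 8:a}
ground layer = {0:c, 1:x, 8:a}
drop-orders for the pieces not yet dropped (sum over which currently-grounded one goes next):
  1 to go: {7} 1  {9} 1
  2 to go: {5,9} 1  {6,7} 1  {7,9} 2  {8,9} 1
  3 to go: {0,6,7} 1  {4,5,9} 1  {5,7,9} 3  {5,8,9} 2  {6,7,9} 3  {7,8,9} 3
  4 to go: {0,6,7,9} 4  {3,4,5,9} 1  {4,5,7,9} 4  {4,5,8,9} 3  {5,6,7,9} 6  {5,7,8,9} 8  {6,7,8,9} 6
  5 to go: {0,5,6,7,9} 10  {0,6,7,8,9} 10  {2,3,4,5,9} 1  {3,4,5,7,9} 5  {3,4,5,8,9} 4  {4,5,6,7,9} 10  {4,5,7,8,9} 15  {5,6,7,8,9} 20
  6 to go: {0,4,5,6,7,9} 20  {0,5,6,7,8,9} 40  {1,2,3,4,5,9} 1  {2,3,4,5,7,9} 6  {2,3,4,5,8,9} 5  {3,4,5,6,7,9} 15  {3,4,5,7,8,9} 24  {4,5,6,7,8,9} 45
  7 to go: {0,3,4,5,6,7,9} 35  {0,4,5,6,7,8,9} 105  {1,2,3,4,5,7,9} 7  {1,2,3,4,5,8,9} 6  {2,3,4,5,6,7,9} 21  {2,3,4,5,7,8,9} 35  {3,4,5,6,7,8,9} 84
  8 to go: {0,2,3,4,5,6,7,9} 56  {0,3,4,5,6,7,8,9} 224  {1,2,3,4,5,6,7,9} 28  {1,2,3,4,5,7,8,9} 48  {2,3,4,5,6,7,8,9} 140
  if 0:c drops first: 216 orders
  if 1:x drops first: 420 orders
  if 8:a drops first: 84 orders
heap linearizations: 720

720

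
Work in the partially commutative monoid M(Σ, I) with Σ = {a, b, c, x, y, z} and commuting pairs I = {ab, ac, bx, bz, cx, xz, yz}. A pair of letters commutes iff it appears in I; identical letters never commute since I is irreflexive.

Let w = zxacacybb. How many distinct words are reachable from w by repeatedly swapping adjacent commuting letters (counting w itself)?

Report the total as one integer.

#0=z has no predecessor
#1=x has no predecessor
#2=a depends on [0:z, 1:x]
#3=c depends on [0:z]
#4=a depends on [2:a]
#5=c depends on [3:c]
#6=y depends on [4:a, 5:c]
#7=b depends on [6:y]
#8=b depends on [7:b]
sources: [0:z, 1:x]
N(rest) = Σ N(rest − s) over sources s of rest; N(one piece) = 1:
  size 1 → [8]=1
  size 2 → [7,8]=1
  size 3 → [6,7,8]=1
  size 4 → [4,6,7,8]=1  [5,6,7,8]=1
  size 5 → [2,4,6,7,8]=1  [3,5,6,7,8]=1  [4,5,6,7,8]=2
  size 6 → [1,2,4,6,7,8]=1  [2,4,5,6,7,8]=3  [3,4,5,6,7,8]=3
  size 7 → [1,2,4,5,6,7,8]=4  [2,3,4,5,6,7,8]=6
  first=0(z) contributes 10
  first=1(x) contributes 6
|[w]| = 16

16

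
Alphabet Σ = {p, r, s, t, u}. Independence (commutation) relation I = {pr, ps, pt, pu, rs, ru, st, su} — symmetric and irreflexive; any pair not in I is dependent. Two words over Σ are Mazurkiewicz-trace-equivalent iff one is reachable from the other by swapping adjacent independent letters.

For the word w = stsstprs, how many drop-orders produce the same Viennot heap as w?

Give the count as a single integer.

piece 0:s — minimal
piece 1:t — minimal
piece 2:s rests on {0:s}
piece 3:s rests on {2:s}
piece 4:t rests on {1:t}
piece 5:p — minimal
piece 6:r rests on {4:t}
piece 7:s rests on {3:s}
minimal pieces: {0:s, 1:t, 5:p}
ways to finish when only these pieces remain (= sum over removing one remaining piece with nothing left below it):
  1 left: {5}→1  {6}→1  {7}→1
  2 left: {3,7}→1  {4,6}→1  {5,6}→2  {5,7}→2  {6,7}→2
  3 left: {1,4,6}→1  {2,3,7}→1  {3,5,7}→3  {3,6,7}→3  {4,5,6}→3  {4,6,7}→3  {5,6,7}→6
  4 left: {0,2,3,7}→1  {1,4,5,6}→4  {1,4,6,7}→4  {2,3,5,7}→4  {2,3,6,7}→4  {3,4,6,7}→6  {3,5,6,7}→12  {4,5,6,7}→12
  5 left: {0,2,3,5,7}→5  {0,2,3,6,7}→5  {1,3,4,6,7}→10  {1,4,5,6,7}→20  {2,3,4,6,7}→10  {2,3,5,6,7}→20  {3,4,5,6,7}→30
  6 left: {0,2,3,4,6,7}→15  {0,2,3,5,6,7}→30  {1,2,3,4,6,7}→20  {1,3,4,5,6,7}→60  {2,3,4,5,6,7}→60
  placing 0:s first → 140 extensions
  placing 1:t first → 105 extensions
  placing 5:p first → 35 extensions
total linear extensions = 280

280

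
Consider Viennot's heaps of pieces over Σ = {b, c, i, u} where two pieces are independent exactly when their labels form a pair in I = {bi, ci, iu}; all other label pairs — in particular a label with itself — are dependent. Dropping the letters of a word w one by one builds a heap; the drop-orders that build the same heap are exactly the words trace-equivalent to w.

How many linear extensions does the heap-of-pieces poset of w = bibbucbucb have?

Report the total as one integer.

10

0(b) covers ∅
1(i) covers ∅
2(b) covers 0:b
3(b) covers 2:b
4(u) covers 3:b
5(c) covers 4:u
6(b) covers 5:c
7(u) covers 6:b
8(c) covers 7:u
9(b) covers 8:c
floor of heap: 0:b, 1:i
completions by unplaced set U, small U first (add the entries for U minus each lowest piece of U):
  |U|=1: {1}:1  {9}:1
  |U|=2: {1,9}:2  {8,9}:1
  |U|=3: {1,8,9}:3  {7,8,9}:1
  |U|=4: {1,7,8,9}:4  {6,7,8,9}:1
  |U|=5: {1,6,7,8,9}:5  {5,6,7,8,9}:1
  |U|=6: {1,5,6,7,8,9}:6  {4,5,6,7,8,9}:1
  |U|=7: {1,4,5,6,7,8,9}:7  {3,4,5,6,7,8,9}:1
  |U|=8: {1,3,4,5,6,7,8,9}:8  {2,3,4,5,6,7,8,9}:1
  start at 0(b): 9
  start at 1(i): 1
sum over floor = 10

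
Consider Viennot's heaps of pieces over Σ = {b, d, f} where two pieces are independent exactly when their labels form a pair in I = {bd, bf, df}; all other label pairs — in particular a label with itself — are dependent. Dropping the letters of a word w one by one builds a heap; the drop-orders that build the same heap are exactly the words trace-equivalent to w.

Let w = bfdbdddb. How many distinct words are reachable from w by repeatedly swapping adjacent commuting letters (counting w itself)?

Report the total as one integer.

280

0(b) covers ∅
1(f) covers ∅
2(d) covers ∅
3(b) covers 0:b
4(d) covers 2:d
5(d) covers 4:d
6(d) covers 5:d
7(b) covers 3:b
floor of heap: 0:b, 1:f, 2:d
completions by unplaced set U, small U first (add the entries for U minus each lowest piece of U):
  |U|=1: {1}:1  {6}:1  {7}:1
  |U|=2: {1,6}:2  {1,7}:2  {3,7}:1  {5,6}:1  {6,7}:2
  |U|=3: {0,3,7}:1  {1,3,7}:3  {1,5,6}:3  {1,6,7}:6  {3,6,7}:3  {4,5,6}:1  {5,6,7}:3
  |U|=4: {0,1,3,7}:4  {0,3,6,7}:4  {1,3,6,7}:12  {1,4,5,6}:4  {1,5,6,7}:12  {2,4,5,6}:1  {3,5,6,7}:6  {4,5,6,7}:4
  |U|=5: {0,1,3,6,7}:20  {0,3,5,6,7}:10  {1,2,4,5,6}:5  {1,3,5,6,7}:30  {1,4,5,6,7}:20  {2,4,5,6,7}:5  {3,4,5,6,7}:10
  |U|=6: {0,1,3,5,6,7}:60  {0,3,4,5,6,7}:20  {1,2,4,5,6,7}:30  {1,3,4,5,6,7}:60  {2,3,4,5,6,7}:15
  start at 0(b): 105
  start at 1(f): 35
  start at 2(d): 140
sum over floor = 280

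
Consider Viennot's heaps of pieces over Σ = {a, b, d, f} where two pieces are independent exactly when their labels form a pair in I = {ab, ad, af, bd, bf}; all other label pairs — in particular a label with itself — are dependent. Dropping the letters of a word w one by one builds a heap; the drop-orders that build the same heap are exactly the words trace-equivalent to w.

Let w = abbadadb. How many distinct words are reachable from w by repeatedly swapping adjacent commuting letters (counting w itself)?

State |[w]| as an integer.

560

piece 0:a — minimal
piece 1:b — minimal
piece 2:b rests on {1:b}
piece 3:a rests on {0:a}
piece 4:d — minimal
piece 5:a rests on {3:a}
piece 6:d rests on {4:d}
piece 7:b rests on {2:b}
minimal pieces: {0:a, 1:b, 4:d}
ways to finish when only these pieces remain (= sum over removing one remaining piece with nothing left below it):
  1 left: {5}→1  {6}→1  {7}→1
  2 left: {2,7}→1  {3,5}→1  {4,6}→1  {5,6}→2  {5,7}→2  {6,7}→2
  3 left: {0,3,5}→1  {1,2,7}→1  {2,5,7}→3  {2,6,7}→3  {3,5,6}→3  {3,5,7}→3  {4,5,6}→3  {4,6,7}→3  {5,6,7}→6
  4 left: {0,3,5,6}→4  {0,3,5,7}→4  {1,2,5,7}→4  {1,2,6,7}→4  {2,3,5,7}→6  {2,4,6,7}→6  {2,5,6,7}→12  {3,4,5,6}→6  {3,5,6,7}→12  {4,5,6,7}→12
  5 left: {0,2,3,5,7}→10  {0,3,4,5,6}→10  {0,3,5,6,7}→20  {1,2,3,5,7}→10  {1,2,4,6,7}→10  {1,2,5,6,7}→20  {2,3,5,6,7}→30  {2,4,5,6,7}→30  {3,4,5,6,7}→30
  6 left: {0,1,2,3,5,7}→20  {0,2,3,5,6,7}→60  {0,3,4,5,6,7}→60  {1,2,3,5,6,7}→60  {1,2,4,5,6,7}→60  {2,3,4,5,6,7}→90
  placing 0:a first → 210 extensions
  placing 1:b first → 210 extensions
  placing 4:d first → 140 extensions
total linear extensions = 560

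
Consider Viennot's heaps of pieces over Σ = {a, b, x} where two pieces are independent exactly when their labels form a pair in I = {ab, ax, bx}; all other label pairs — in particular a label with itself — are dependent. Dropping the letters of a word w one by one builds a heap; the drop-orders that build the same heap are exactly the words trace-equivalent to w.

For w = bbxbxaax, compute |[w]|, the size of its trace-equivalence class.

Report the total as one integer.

#0=b has no predecessor
#1=b depends on [0:b]
#2=x has no predecessor
#3=b depends on [1:b]
#4=x depends on [2:x]
#5=a has no predecessor
#6=a depends on [5:a]
#7=x depends on [4:x]
sources: [0:b, 2:x, 5:a]
N(rest) = Σ N(rest − s) over sources s of rest; N(one piece) = 1:
  size 1 → [3]=1  [6]=1  [7]=1
  size 2 → [1,3]=1  [3,6]=2  [3,7]=2  [4,7]=1  [5,6]=1  [6,7]=2
  size 3 → [0,1,3]=1  [1,3,6]=3  [1,3,7]=3  [2,4,7]=1  [3,4,7]=3  [3,5,6]=3  [3,6,7]=6  [4,6,7]=3  [5,6,7]=3
  size 4 → [0,1,3,6]=4  [0,1,3,7]=4  [1,3,4,7]=6  [1,3,5,6]=6  [1,3,6,7]=12  [2,3,4,7]=4  [2,4,6,7]=4  [3,4,6,7]=12  [3,5,6,7]=12  [4,5,6,7]=6
  size 5 → [0,1,3,4,7]=10  [0,1,3,5,6]=10  [0,1,3,6,7]=20  [1,2,3,4,7]=10  [1,3,4,6,7]=30  [1,3,5,6,7]=30  [2,3,4,6,7]=20  [2,4,5,6,7]=10  [3,4,5,6,7]=30
  size 6 → [0,1,2,3,4,7]=20  [0,1,3,4,6,7]=60  [0,1,3,5,6,7]=60  [1,2,3,4,6,7]=60  [1,3,4,5,6,7]=90  [2,3,4,5,6,7]=60
  first=0(b) contributes 210
  first=2(x) contributes 210
  first=5(a) contributes 140
|[w]| = 560

560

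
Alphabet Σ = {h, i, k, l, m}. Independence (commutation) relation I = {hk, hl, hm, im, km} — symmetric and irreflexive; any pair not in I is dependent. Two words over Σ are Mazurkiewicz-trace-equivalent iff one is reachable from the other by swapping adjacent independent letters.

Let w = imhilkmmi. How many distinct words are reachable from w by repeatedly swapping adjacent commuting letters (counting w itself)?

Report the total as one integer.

0(i) covers ∅
1(m) covers ∅
2(h) covers 0:i
3(i) covers 2:h
4(l) covers 1:m, 3:i
5(k) covers 4:l
6(m) covers 4:l
7(m) covers 6:m
8(i) covers 5:k
floor of heap: 0:i, 1:m
completions by unplaced set U, small U first (add the entries for U minus each lowest piece of U):
  |U|=1: {7}:1  {8}:1
  |U|=2: {5,8}:1  {6,7}:1  {7,8}:2
  |U|=3: {5,7,8}:3  {6,7,8}:3
  |U|=4: {5,6,7,8}:6
  |U|=5: {4,5,6,7,8}:6
  |U|=6: {1,4,5,6,7,8}:6  {3,4,5,6,7,8}:6
  |U|=7: {1,3,4,5,6,7,8}:12  {2,3,4,5,6,7,8}:6
  start at 0(i): 18
  start at 1(m): 6
sum over floor = 24

24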